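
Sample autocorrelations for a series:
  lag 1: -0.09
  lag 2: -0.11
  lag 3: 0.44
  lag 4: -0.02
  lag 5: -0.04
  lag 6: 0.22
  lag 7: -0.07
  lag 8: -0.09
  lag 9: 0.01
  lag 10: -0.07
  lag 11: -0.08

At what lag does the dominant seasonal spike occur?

3

The largest autocorrelation is r_3 = 0.44, with a weaker echo at lag 6 (0.22); the remaining lags stay at or below 0.01.
The dominant spike at lag 3 indicates a seasonal period of 3.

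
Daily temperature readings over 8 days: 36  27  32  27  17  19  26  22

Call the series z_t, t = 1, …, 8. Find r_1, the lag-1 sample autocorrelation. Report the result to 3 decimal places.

Mean z̄ = (36 + 27 + 32 + 27 + 17 + 19 + 26 + 22)/8 = 25.7500
Deviations from mean: 10.2500, 1.2500, 6.2500, 1.2500, -8.7500, -6.7500, 0.2500, -3.7500
Σ(z_t−z̄)(z_{t+1}−z̄) = (12.8125) + (7.8125) + (7.8125) + (-10.9375) + (59.0625) + (-1.6875) + (-0.9375) = 73.9375
Denominator Σ(z_t−z̄)² = 283.5000
r_1 = 73.9375 / 283.5000 = 0.261

0.261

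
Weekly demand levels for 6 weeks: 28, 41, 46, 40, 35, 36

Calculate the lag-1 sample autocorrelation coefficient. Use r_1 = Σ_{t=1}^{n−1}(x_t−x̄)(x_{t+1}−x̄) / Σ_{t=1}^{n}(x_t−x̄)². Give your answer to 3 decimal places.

Mean x̄ = (28 + 41 + 46 + 40 + 35 + 36)/6 = 37.6667
Deviations from mean: -9.6667, 3.3333, 8.3333, 2.3333, -2.6667, -1.6667
Σ(x_t−x̄)(x_{t+1}−x̄) = (-32.2222) + (27.7778) + (19.4444) + (-6.2222) + (4.4444) = 13.2222
Denominator Σ(x_t−x̄)² = 189.3333
r_1 = 13.2222 / 189.3333 = 0.070

0.070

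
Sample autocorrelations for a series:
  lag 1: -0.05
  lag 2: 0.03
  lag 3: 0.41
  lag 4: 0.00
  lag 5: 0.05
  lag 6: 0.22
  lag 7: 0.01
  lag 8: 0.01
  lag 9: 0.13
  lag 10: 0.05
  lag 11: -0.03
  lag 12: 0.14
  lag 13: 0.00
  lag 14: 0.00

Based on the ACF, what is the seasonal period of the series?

3

The largest autocorrelation is r_3 = 0.41, with a weaker echo at lag 6 (0.22); the remaining lags stay at or below 0.14.
The dominant spike at lag 3 indicates a seasonal period of 3.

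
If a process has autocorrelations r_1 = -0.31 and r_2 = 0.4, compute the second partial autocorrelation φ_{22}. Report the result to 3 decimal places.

φ_{22} = (r_2 − r_1²) / (1 − r_1²)
r_1² = (-0.31)² = 0.0961
Numerator = 0.4 − 0.0961 = 0.3039; denominator = 1 − 0.0961 = 0.9039
φ_{22} = 0.3039 / 0.9039 = 0.336

0.336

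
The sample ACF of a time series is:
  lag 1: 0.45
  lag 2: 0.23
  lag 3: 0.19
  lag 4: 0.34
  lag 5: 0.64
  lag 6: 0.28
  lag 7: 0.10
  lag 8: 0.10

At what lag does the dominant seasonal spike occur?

The largest autocorrelation is r_5 = 0.64; the remaining lags stay at or below 0.45. The elevated value at lag 1 (0.45), dropping to 0.23 at lag 2, reflects decaying short-term dependence rather than seasonality.
The dominant spike at lag 5 indicates a seasonal period of 5.

5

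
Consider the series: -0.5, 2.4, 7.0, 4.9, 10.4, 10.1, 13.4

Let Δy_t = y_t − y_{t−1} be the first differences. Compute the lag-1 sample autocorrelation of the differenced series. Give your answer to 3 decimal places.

First differences Δy: 2.9, 4.6, -2.1, 5.5, -0.3, 3.3
Mean of differences = 2.3167
Numerator Σ(Δy_t−Δȳ)(Δy_{t+1}−Δȳ) = -33.7153
Denominator Σ(Δy_t−Δȳ)² = 43.0083
r_1(Δy) = -33.7153 / 43.0083 = -0.784

-0.784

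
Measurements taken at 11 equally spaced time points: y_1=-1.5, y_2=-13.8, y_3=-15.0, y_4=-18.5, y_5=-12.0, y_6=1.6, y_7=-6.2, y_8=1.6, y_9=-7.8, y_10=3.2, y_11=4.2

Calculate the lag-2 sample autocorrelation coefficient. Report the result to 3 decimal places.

0.195

Mean ȳ = (-1.5 − 13.8 − 15.0 − 18.5 − 12.0 + 1.6 − 6.2 + 1.6 − 7.8 + 3.2 + 4.2)/11 = -5.8364
Numerator Σ_{t=1}^{9}(y_t−ȳ)(y_{t+2}−ȳ) = 129.1664
Denominator Σ(y_t−ȳ)² = 661.5255
r_2 = 129.1664 / 661.5255 = 0.195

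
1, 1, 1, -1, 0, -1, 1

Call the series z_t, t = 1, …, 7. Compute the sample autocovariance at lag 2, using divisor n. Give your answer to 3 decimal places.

0.120

Mean z̄ = (1 + 1 + 1 − 1 + 0 − 1 + 1)/7 = 0.2857
Σ_{t=1}^{5}(z_t−z̄)(z_{t+2}−z̄) = 0.8367
γ_2 = 0.8367 / 7 = 0.120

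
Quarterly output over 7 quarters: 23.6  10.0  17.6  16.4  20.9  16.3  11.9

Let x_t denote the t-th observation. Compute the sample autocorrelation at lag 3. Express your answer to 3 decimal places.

-0.217

Mean x̄ = (23.6 + 10.0 + 17.6 + 16.4 + 20.9 + 16.3 + 11.9)/7 = 16.6714
Numerator Σ_{t=1}^{4}(x_t−x̄)(x_{t+3}−x̄) = -29.1410
Denominator Σ(x_t−x̄)² = 134.2343
r_3 = -29.1410 / 134.2343 = -0.217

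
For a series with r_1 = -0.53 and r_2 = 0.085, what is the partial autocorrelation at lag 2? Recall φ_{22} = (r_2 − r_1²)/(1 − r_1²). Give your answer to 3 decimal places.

φ_{22} = (r_2 − r_1²) / (1 − r_1²)
r_1² = (-0.53)² = 0.2809
Numerator = 0.085 − 0.2809 = -0.1959; denominator = 1 − 0.2809 = 0.7191
φ_{22} = -0.1959 / 0.7191 = -0.272

-0.272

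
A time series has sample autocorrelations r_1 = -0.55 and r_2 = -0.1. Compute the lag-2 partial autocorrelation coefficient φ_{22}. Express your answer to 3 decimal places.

-0.577

φ_{22} = (r_2 − r_1²) / (1 − r_1²)
r_1² = (-0.55)² = 0.3025
Numerator = -0.1 − 0.3025 = -0.4025; denominator = 1 − 0.3025 = 0.6975
φ_{22} = -0.4025 / 0.6975 = -0.577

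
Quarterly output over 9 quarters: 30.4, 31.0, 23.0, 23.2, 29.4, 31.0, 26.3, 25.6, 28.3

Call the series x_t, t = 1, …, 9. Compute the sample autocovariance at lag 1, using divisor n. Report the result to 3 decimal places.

1.002

Mean x̄ = (30.4 + 31.0 + 23.0 + 23.2 + 29.4 + 31.0 + 26.3 + 25.6 + 28.3)/9 = 27.5778
Σ_{t=1}^{8}(x_t−x̄)(x_{t+1}−x̄) = 9.0173
γ_1 = 9.0173 / 9 = 1.002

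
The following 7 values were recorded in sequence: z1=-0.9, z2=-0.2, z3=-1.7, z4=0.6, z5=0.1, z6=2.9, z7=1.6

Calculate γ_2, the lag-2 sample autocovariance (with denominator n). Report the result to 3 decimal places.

Mean z̄ = (-0.9 − 0.2 − 1.7 + 0.6 + 0.1 + 2.9 + 1.6)/7 = 0.3429
Σ_{t=1}^{5}(z_t−z̄)(z_{t+2}−z̄) = 3.2478
γ_2 = 3.2478 / 7 = 0.464

0.464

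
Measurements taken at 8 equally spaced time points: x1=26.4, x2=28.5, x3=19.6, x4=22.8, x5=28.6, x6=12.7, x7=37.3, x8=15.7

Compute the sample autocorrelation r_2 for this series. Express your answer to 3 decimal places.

0.298

Mean x̄ = (26.4 + 28.5 + 19.6 + 22.8 + 28.6 + 12.7 + 37.3 + 15.7)/8 = 23.9500
Deviations from mean: 2.4500, 4.5500, -4.3500, -1.1500, 4.6500, -11.2500, 13.3500, -8.2500
Σ(x_t−x̄)(x_{t+2}−x̄) = (-10.6575) + (-5.2325) + (-20.2275) + (12.9375) + (62.0775) + (92.8125) = 131.7100
Denominator Σ(x_t−x̄)² = 441.4200
r_2 = 131.7100 / 441.4200 = 0.298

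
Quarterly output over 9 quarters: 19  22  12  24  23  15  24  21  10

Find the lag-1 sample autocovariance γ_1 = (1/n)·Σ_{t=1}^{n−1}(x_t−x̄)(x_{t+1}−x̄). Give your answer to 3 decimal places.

Mean x̄ = (19 + 22 + 12 + 24 + 23 + 15 + 24 + 21 + 10)/9 = 18.8889
Σ_{t=1}^{8}(x_t−x̄)(x_{t+1}−x̄) = -79.1235
γ_1 = -79.1235 / 9 = -8.791

-8.791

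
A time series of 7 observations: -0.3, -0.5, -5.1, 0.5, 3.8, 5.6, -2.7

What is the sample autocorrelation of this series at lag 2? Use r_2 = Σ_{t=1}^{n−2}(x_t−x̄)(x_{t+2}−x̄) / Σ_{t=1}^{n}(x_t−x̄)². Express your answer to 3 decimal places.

Mean x̄ = (-0.3 − 0.5 − 5.1 + 0.5 + 3.8 + 5.6 − 2.7)/7 = 0.1857
Numerator Σ_{t=1}^{5}(x_t−x̄)(x_{t+2}−x̄) = -25.4804
Denominator Σ(x_t−x̄)² = 79.4486
r_2 = -25.4804 / 79.4486 = -0.321

-0.321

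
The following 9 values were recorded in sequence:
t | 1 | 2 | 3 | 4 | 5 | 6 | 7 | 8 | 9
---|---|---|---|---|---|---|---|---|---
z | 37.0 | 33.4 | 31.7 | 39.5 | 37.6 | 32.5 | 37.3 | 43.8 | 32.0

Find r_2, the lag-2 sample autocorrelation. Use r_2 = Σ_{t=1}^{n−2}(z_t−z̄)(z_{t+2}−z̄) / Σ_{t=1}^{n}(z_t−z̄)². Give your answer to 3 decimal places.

Mean z̄ = (37.0 + 33.4 + 31.7 + 39.5 + 37.6 + 32.5 + 37.3 + 43.8 + 32.0)/9 = 36.0889
Numerator Σ_{t=1}^{7}(z_t−z̄)(z_{t+2}−z̄) = -62.8414
Denominator Σ(z_t−z̄)² = 131.7689
r_2 = -62.8414 / 131.7689 = -0.477

-0.477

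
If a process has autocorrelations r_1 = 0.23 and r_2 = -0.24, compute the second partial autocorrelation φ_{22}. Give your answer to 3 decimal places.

φ_{22} = (r_2 − r_1²) / (1 − r_1²)
r_1² = (0.23)² = 0.0529
Numerator = -0.24 − 0.0529 = -0.2929; denominator = 1 − 0.0529 = 0.9471
φ_{22} = -0.2929 / 0.9471 = -0.309

-0.309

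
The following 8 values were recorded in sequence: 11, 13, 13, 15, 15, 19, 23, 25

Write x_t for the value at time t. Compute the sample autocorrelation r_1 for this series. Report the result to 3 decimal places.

0.596

Mean x̄ = (11 + 13 + 13 + 15 + 15 + 19 + 23 + 25)/8 = 16.7500
Deviations from mean: -5.7500, -3.7500, -3.7500, -1.7500, -1.7500, 2.2500, 6.2500, 8.2500
Numerator Σ_{t=1}^{7}(x_t−x̄)(x_{t+1}−x̄) = 106.9375
Denominator Σ(x_t−x̄)² = 179.5000
r_1 = 106.9375 / 179.5000 = 0.596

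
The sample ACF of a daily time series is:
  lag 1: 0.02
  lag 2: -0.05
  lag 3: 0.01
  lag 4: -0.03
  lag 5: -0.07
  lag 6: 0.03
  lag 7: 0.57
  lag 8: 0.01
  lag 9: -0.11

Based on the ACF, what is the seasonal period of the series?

7

The largest autocorrelation is r_7 = 0.57; the remaining lags stay at or below 0.03.
The dominant spike at lag 7 indicates a seasonal period of 7.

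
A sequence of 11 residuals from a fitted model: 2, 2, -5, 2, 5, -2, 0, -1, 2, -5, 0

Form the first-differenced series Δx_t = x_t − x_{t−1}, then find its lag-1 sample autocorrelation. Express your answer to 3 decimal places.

First differences Δx: 0, -7, 7, 3, -7, 2, -1, 3, -7, 5
Mean of differences = -0.2000
Numerator Σ(Δx_t−Δx̄)(Δx_{t+1}−Δx̄) = -125.4400
Denominator Σ(Δx_t−Δx̄)² = 243.6000
r_1(Δx) = -125.4400 / 243.6000 = -0.515

-0.515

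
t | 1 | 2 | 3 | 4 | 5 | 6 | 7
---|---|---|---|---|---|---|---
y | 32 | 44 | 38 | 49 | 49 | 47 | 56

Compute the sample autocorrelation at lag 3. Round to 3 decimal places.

-0.069

Mean ȳ = (32 + 44 + 38 + 49 + 49 + 47 + 56)/7 = 45.0000
Deviations from mean: -13.0000, -1.0000, -7.0000, 4.0000, 4.0000, 2.0000, 11.0000
Σ(y_t−ȳ)(y_{t+3}−ȳ) = (-52.0000) + (-4.0000) + (-14.0000) + (44.0000) = -26.0000
Denominator Σ(y_t−ȳ)² = 376.0000
r_3 = -26.0000 / 376.0000 = -0.069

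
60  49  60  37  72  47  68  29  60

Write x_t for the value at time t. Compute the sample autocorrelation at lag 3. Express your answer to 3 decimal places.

-0.599

Mean x̄ = (60 + 49 + 60 + 37 + 72 + 47 + 68 + 29 + 60)/9 = 53.5556
Σ(x_t−x̄)(x_{t+3}−x̄) = (-106.6914) + (-84.0247) + (-42.2469) + (-239.1358) + (-452.9136) + (-42.2469) = -967.2593
Denominator Σ(x_t−x̄)² = 1614.2222
r_3 = -967.2593 / 1614.2222 = -0.599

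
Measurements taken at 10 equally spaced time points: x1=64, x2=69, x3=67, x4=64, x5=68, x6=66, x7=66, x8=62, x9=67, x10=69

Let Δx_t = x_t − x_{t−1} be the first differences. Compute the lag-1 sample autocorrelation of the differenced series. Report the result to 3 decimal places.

-0.331

First differences Δx: 5, -2, -3, 4, -2, 0, -4, 5, 2
Mean of differences = 0.5556
Numerator Σ(Δx_t−Δx̄)(Δx_{t+1}−Δx̄) = -33.1975
Denominator Σ(Δx_t−Δx̄)² = 100.2222
r_1(Δx) = -33.1975 / 100.2222 = -0.331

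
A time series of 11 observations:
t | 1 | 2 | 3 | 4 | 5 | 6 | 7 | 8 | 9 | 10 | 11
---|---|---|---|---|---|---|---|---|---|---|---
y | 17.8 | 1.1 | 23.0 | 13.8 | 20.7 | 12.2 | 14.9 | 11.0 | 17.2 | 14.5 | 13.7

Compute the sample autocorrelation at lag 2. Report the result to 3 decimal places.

Mean ȳ = (17.8 + 1.1 + 23.0 + 13.8 + 20.7 + 12.2 + 14.9 + 11.0 + 17.2 + 14.5 + 13.7)/11 = 14.5364
Numerator Σ_{t=1}^{9}(y_t−ȳ)(y_{t+2}−ȳ) = 100.7764
Denominator Σ(y_t−ȳ)² = 327.2455
r_2 = 100.7764 / 327.2455 = 0.308

0.308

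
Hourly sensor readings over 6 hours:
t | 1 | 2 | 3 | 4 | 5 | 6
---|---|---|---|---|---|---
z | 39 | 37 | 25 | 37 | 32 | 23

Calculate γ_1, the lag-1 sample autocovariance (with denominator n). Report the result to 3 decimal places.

-5.921

Mean z̄ = (39 + 37 + 25 + 37 + 32 + 23)/6 = 32.1667
Deviations: 6.8333, 4.8333, -7.1667, 4.8333, -0.1667, -9.1667
Σ_{t=1}^{5}(z_t−z̄)(z_{t+1}−z̄) = -35.5278
γ_1 = -35.5278 / 6 = -5.921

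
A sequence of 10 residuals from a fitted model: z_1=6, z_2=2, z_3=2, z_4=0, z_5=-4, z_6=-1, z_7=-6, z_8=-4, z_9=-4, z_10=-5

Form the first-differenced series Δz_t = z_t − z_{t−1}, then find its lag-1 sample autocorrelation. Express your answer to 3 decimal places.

-0.615

First differences Δz: -4, 0, -2, -4, 3, -5, 2, 0, -1
Mean of differences = -1.2222
Numerator Σ(Δz_t−Δz̄)(Δz_{t+1}−Δz̄) = -37.8272
Denominator Σ(Δz_t−Δz̄)² = 61.5556
r_1(Δz) = -37.8272 / 61.5556 = -0.615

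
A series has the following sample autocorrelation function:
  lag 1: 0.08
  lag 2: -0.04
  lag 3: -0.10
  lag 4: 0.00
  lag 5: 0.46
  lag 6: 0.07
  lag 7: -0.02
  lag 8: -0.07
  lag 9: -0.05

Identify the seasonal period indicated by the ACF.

5

The largest autocorrelation is r_5 = 0.46; the remaining lags stay at or below 0.08.
The dominant spike at lag 5 indicates a seasonal period of 5.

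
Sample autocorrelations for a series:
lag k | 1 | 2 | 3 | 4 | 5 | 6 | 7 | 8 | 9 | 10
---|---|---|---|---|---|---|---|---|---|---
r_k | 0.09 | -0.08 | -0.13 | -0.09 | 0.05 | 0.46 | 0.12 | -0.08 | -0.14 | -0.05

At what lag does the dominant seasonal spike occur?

The largest autocorrelation is r_6 = 0.46; the remaining lags stay at or below 0.12.
The dominant spike at lag 6 indicates a seasonal period of 6.

6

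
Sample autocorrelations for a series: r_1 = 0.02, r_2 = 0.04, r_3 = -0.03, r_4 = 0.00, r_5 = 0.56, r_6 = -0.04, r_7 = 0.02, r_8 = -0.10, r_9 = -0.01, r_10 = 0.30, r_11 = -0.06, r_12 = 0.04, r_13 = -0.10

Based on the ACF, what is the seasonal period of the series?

5

The largest autocorrelation is r_5 = 0.56, with a weaker echo at lag 10 (0.30); the remaining lags stay at or below 0.04.
The dominant spike at lag 5 indicates a seasonal period of 5.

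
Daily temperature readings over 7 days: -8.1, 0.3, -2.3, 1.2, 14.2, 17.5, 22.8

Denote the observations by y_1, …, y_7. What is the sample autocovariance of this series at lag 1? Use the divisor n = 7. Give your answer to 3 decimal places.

Mean ȳ = (-8.1 + 0.3 − 2.3 + 1.2 + 14.2 + 17.5 + 22.8)/7 = 6.5143
Deviations: -14.6143, -6.2143, -8.8143, -5.3143, 7.6857, 10.9857, 16.2857
Σ_{t=1}^{6}(y_t−ȳ)(y_{t+1}−ȳ) = 414.9327
γ_1 = 414.9327 / 7 = 59.276

59.276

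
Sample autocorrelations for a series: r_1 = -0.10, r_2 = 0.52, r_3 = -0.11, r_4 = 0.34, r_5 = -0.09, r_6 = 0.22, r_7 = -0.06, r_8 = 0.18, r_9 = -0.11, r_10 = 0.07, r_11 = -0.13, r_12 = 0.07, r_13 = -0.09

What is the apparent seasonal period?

The largest autocorrelation is r_2 = 0.52, with weaker echoes at lags 4 (0.34), 6 (0.22) and 8 (0.18); the remaining lags stay at or below 0.07.
The dominant spike at lag 2 indicates a seasonal period of 2.

2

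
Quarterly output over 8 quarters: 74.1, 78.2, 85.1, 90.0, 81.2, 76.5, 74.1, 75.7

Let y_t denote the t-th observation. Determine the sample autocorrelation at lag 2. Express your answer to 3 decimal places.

Mean ȳ = (74.1 + 78.2 + 85.1 + 90.0 + 81.2 + 76.5 + 74.1 + 75.7)/8 = 79.3625
Σ(y_t−ȳ)(y_{t+2}−ȳ) = (-30.1936) + (-12.3661) + (10.5427) + (-30.4498) + (-9.6698) + (10.4839) = -61.6528
Denominator Σ(y_t−ȳ)² = 227.7988
r_2 = -61.6528 / 227.7988 = -0.271

-0.271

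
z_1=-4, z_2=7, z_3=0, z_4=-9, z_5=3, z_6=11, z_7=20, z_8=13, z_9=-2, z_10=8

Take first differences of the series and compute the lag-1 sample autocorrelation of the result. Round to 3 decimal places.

First differences Δz: 11, -7, -9, 12, 8, 9, -7, -15, 10
Mean of differences = 1.3333
Numerator Σ(Δz_t−Δz̄)(Δz_{t+1}−Δz̄) = -51.7778
Denominator Σ(Δz_t−Δz̄)² = 898.0000
r_1(Δz) = -51.7778 / 898.0000 = -0.058

-0.058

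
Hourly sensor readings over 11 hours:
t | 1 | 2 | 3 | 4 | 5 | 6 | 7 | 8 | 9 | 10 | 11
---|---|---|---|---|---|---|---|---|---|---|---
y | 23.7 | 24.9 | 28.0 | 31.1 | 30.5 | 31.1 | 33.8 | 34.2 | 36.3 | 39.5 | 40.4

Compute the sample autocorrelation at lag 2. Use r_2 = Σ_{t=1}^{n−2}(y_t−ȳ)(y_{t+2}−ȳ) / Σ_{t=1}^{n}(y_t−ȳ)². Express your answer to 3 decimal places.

Mean ȳ = (23.7 + 24.9 + 28.0 + 31.1 + 30.5 + 31.1 + 33.8 + 34.2 + 36.3 + 39.5 + 40.4)/11 = 32.1364
Numerator Σ_{t=1}^{9}(y_t−ȳ)(y_{t+2}−ȳ) = 101.9064
Denominator Σ(y_t−ȳ)² = 292.3455
r_2 = 101.9064 / 292.3455 = 0.349

0.349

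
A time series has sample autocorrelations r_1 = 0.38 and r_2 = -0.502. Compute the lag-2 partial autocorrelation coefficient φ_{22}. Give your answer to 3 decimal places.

φ_{22} = (r_2 − r_1²) / (1 − r_1²)
r_1² = (0.38)² = 0.1444
Numerator = -0.502 − 0.1444 = -0.6464; denominator = 1 − 0.1444 = 0.8556
φ_{22} = -0.6464 / 0.8556 = -0.755

-0.755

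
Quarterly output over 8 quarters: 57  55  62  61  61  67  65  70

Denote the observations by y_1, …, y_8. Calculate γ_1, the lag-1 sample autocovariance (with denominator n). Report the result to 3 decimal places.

8.773

Mean ȳ = (57 + 55 + 62 + 61 + 61 + 67 + 65 + 70)/8 = 62.2500
Deviations: -5.2500, -7.2500, -0.2500, -1.2500, -1.2500, 4.7500, 2.7500, 7.7500
Σ_{t=1}^{7}(y_t−ȳ)(y_{t+1}−ȳ) = 70.1875
γ_1 = 70.1875 / 8 = 8.773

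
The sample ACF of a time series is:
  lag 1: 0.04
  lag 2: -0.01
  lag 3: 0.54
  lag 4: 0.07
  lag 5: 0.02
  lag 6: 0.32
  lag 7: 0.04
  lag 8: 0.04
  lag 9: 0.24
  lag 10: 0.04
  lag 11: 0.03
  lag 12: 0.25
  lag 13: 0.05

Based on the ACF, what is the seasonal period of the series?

3

The largest autocorrelation is r_3 = 0.54, with weaker echoes at lags 6 (0.32), 9 (0.24) and 12 (0.25); the remaining lags stay at or below 0.07.
The dominant spike at lag 3 indicates a seasonal period of 3.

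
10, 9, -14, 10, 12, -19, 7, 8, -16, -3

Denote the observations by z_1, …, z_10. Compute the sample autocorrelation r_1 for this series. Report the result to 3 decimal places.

-0.324

Mean z̄ = (10 + 9 − 14 + 10 + 12 − 19 + 7 + 8 − 16 − 3)/10 = 0.4000
Numerator Σ_{t=1}^{9}(z_t−z̄)(z_{t+1}−z̄) = -439.9600
Denominator Σ(z_t−z̄)² = 1358.4000
r_1 = -439.9600 / 1358.4000 = -0.324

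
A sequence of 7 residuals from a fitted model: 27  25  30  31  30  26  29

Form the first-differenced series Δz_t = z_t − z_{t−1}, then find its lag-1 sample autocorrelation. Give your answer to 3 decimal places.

-0.261

First differences Δz: -2, 5, 1, -1, -4, 3
Mean of differences = 0.3333
Numerator Σ(Δz_t−Δz̄)(Δz_{t+1}−Δz̄) = -14.4444
Denominator Σ(Δz_t−Δz̄)² = 55.3333
r_1(Δz) = -14.4444 / 55.3333 = -0.261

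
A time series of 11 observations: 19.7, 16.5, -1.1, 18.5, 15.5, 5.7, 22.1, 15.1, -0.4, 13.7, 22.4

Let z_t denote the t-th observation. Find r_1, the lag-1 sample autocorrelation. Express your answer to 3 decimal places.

Mean z̄ = (19.7 + 16.5 − 1.1 + 18.5 + 15.5 + 5.7 + 22.1 + 15.1 − 0.4 + 13.7 + 22.4)/11 = 13.4273
Numerator Σ_{t=1}^{10}(z_t−z̄)(z_{t+1}−z̄) = -181.5217
Denominator Σ(z_t−z̄)² = 699.3618
r_1 = -181.5217 / 699.3618 = -0.260

-0.260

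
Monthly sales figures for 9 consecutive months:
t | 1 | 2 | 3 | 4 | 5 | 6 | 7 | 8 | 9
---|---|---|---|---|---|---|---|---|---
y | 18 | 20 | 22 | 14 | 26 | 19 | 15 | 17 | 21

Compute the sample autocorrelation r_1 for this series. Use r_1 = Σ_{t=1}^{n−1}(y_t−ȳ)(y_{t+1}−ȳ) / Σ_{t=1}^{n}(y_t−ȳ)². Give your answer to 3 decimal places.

Mean ȳ = (18 + 20 + 22 + 14 + 26 + 19 + 15 + 17 + 21)/9 = 19.1111
Numerator Σ_{t=1}^{8}(y_t−ȳ)(y_{t+1}−ȳ) = -44.0123
Denominator Σ(y_t−ȳ)² = 108.8889
r_1 = -44.0123 / 108.8889 = -0.404

-0.404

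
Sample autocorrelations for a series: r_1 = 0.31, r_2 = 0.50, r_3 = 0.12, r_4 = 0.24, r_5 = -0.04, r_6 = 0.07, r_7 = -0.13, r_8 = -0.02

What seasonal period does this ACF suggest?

The largest autocorrelation is r_2 = 0.50; the remaining lags stay at or below 0.31.
The dominant spike at lag 2 indicates a seasonal period of 2.

2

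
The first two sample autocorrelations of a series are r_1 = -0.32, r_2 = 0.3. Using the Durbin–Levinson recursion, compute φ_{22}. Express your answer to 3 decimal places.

0.220

φ_{22} = (r_2 − r_1²) / (1 − r_1²)
r_1² = (-0.32)² = 0.1024
Numerator = 0.3 − 0.1024 = 0.1976; denominator = 1 − 0.1024 = 0.8976
φ_{22} = 0.1976 / 0.8976 = 0.220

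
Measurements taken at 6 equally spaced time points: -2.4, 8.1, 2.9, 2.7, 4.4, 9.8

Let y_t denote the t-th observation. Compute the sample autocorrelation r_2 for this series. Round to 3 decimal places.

-0.062

Mean ȳ = (-2.4 + 8.1 + 2.9 + 2.7 + 4.4 + 9.8)/6 = 4.2500
Deviations from mean: -6.6500, 3.8500, -1.3500, -1.5500, 0.1500, 5.5500
Σ(y_t−ȳ)(y_{t+2}−ȳ) = (8.9775) + (-5.9675) + (-0.2025) + (-8.6025) = -5.7950
Denominator Σ(y_t−ȳ)² = 94.0950
r_2 = -5.7950 / 94.0950 = -0.062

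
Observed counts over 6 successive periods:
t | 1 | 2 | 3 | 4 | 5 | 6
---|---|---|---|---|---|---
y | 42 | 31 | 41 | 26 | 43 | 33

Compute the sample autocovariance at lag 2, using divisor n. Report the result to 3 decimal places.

Mean ȳ = (42 + 31 + 41 + 26 + 43 + 33)/6 = 36.0000
Σ_{t=1}^{4}(y_t−ȳ)(y_{t+2}−ȳ) = 145.0000
γ_2 = 145.0000 / 6 = 24.167

24.167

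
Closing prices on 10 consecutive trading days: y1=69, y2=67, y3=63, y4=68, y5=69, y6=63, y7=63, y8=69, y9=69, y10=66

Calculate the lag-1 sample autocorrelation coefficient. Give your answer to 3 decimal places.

-0.034

Mean ȳ = (69 + 67 + 63 + 68 + 69 + 63 + 63 + 69 + 69 + 66)/10 = 66.6000
Numerator Σ_{t=1}^{9}(y_t−ȳ)(y_{t+1}−ȳ) = -2.1600
Denominator Σ(y_t−ȳ)² = 64.4000
r_1 = -2.1600 / 64.4000 = -0.034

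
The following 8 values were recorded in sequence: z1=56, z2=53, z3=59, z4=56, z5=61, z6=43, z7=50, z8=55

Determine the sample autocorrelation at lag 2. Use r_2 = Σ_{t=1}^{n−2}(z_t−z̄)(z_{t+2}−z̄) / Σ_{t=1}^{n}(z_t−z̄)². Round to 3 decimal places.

-0.083

Mean z̄ = (56 + 53 + 59 + 56 + 61 + 43 + 50 + 55)/8 = 54.1250
Numerator Σ_{t=1}^{6}(z_t−z̄)(z_{t+2}−z̄) = -18.4063
Denominator Σ(z_t−z̄)² = 220.8750
r_2 = -18.4063 / 220.8750 = -0.083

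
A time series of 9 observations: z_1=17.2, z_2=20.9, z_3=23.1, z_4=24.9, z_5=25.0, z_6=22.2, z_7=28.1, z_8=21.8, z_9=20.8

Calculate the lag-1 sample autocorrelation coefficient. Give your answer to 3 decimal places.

Mean z̄ = (17.2 + 20.9 + 23.1 + 24.9 + 25.0 + 22.2 + 28.1 + 21.8 + 20.8)/9 = 22.6667
Numerator Σ_{t=1}^{8}(z_t−z̄)(z_{t+1}−z̄) = 8.3556
Denominator Σ(z_t−z̄)² = 77.6000
r_1 = 8.3556 / 77.6000 = 0.108

0.108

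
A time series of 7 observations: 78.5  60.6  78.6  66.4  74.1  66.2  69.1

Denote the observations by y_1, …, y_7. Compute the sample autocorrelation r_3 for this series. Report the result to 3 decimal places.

-0.351

Mean ȳ = (78.5 + 60.6 + 78.6 + 66.4 + 74.1 + 66.2 + 69.1)/7 = 70.5000
Deviations from mean: 8.0000, -9.9000, 8.1000, -4.1000, 3.6000, -4.3000, -1.4000
Σ(y_t−ȳ)(y_{t+3}−ȳ) = (-32.8000) + (-35.6400) + (-34.8300) + (5.7400) = -97.5300
Denominator Σ(y_t−ȳ)² = 277.8400
r_3 = -97.5300 / 277.8400 = -0.351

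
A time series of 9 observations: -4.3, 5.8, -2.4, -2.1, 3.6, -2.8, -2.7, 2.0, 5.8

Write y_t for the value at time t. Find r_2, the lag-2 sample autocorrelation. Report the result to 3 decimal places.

Mean ȳ = (-4.3 + 5.8 − 2.4 − 2.1 + 3.6 − 2.8 − 2.7 + 2.0 + 5.8)/9 = 0.3222
Σ(y_t−ȳ)(y_{t+2}−ȳ) = (12.5827) + (-13.2684) + (-8.9228) + (7.5627) + (-9.9062) + (-5.2384) + (-16.5551) = -33.7454
Denominator Σ(y_t−ȳ)² = 127.0956
r_2 = -33.7454 / 127.0956 = -0.266

-0.266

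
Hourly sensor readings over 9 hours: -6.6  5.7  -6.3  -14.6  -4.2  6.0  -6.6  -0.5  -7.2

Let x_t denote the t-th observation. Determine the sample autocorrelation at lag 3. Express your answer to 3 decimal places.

Mean x̄ = (-6.6 + 5.7 − 6.3 − 14.6 − 4.2 + 6.0 − 6.6 − 0.5 − 7.2)/9 = -3.8111
Numerator Σ_{t=1}^{6}(x_t−x̄)(x_{t+3}−x̄) = -2.4759
Denominator Σ(x_t−x̄)² = 347.4689
r_3 = -2.4759 / 347.4689 = -0.007

-0.007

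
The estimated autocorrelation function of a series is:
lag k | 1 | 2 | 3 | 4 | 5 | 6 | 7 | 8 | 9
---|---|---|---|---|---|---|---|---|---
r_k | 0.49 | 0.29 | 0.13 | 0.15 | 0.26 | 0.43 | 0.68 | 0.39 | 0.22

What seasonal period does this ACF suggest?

7

The largest autocorrelation is r_7 = 0.68; the remaining lags stay at or below 0.49. The elevated value at lag 1 (0.49), dropping to 0.29 at lag 2, reflects decaying short-term dependence rather than seasonality.
The dominant spike at lag 7 indicates a seasonal period of 7.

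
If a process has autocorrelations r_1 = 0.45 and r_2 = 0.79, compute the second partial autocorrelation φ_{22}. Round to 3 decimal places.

φ_{22} = (r_2 − r_1²) / (1 − r_1²)
r_1² = (0.45)² = 0.2025
Numerator = 0.79 − 0.2025 = 0.5875; denominator = 1 − 0.2025 = 0.7975
φ_{22} = 0.5875 / 0.7975 = 0.737

0.737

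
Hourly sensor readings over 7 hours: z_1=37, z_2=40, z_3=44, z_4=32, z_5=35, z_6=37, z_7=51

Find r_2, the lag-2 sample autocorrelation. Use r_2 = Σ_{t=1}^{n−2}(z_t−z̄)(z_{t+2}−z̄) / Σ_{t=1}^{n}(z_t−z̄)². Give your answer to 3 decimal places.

Mean z̄ = (37 + 40 + 44 + 32 + 35 + 37 + 51)/7 = 39.4286
Deviations from mean: -2.4286, 0.5714, 4.5714, -7.4286, -4.4286, -2.4286, 11.5714
Numerator Σ_{t=1}^{5}(z_t−z̄)(z_{t+2}−z̄) = -68.7959
Denominator Σ(z_t−z̄)² = 241.7143
r_2 = -68.7959 / 241.7143 = -0.285

-0.285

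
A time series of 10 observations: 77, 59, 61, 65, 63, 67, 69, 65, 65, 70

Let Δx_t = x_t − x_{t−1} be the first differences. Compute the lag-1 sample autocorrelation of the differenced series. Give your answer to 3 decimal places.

-0.099

First differences Δx: -18, 2, 4, -2, 4, 2, -4, 0, 5
Mean of differences = -0.7778
Numerator Σ(Δx_t−Δx̄)(Δx_{t+1}−Δx̄) = -39.9383
Denominator Σ(Δx_t−Δx̄)² = 403.5556
r_1(Δx) = -39.9383 / 403.5556 = -0.099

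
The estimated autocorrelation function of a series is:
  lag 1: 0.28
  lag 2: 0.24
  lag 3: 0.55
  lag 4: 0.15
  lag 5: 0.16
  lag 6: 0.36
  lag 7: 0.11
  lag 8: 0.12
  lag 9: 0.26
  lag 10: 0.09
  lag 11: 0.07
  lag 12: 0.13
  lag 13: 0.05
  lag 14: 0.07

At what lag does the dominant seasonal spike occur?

3

The largest autocorrelation is r_3 = 0.55, with a weaker echo at lag 6 (0.36); the remaining lags stay at or below 0.28. The elevated value at lag 1 (0.28), dropping to 0.24 at lag 2, reflects decaying short-term dependence rather than seasonality.
The dominant spike at lag 3 indicates a seasonal period of 3.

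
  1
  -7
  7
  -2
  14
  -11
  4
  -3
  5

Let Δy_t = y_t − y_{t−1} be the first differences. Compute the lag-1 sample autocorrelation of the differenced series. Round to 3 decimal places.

First differences Δy: -8, 14, -9, 16, -25, 15, -7, 8
Mean of differences = 0.5000
Numerator Σ(Δy_t−Δȳ)(Δy_{t+1}−Δȳ) = -1320.2500
Denominator Σ(Δy_t−Δȳ)² = 1558.0000
r_1(Δy) = -1320.2500 / 1558.0000 = -0.847

-0.847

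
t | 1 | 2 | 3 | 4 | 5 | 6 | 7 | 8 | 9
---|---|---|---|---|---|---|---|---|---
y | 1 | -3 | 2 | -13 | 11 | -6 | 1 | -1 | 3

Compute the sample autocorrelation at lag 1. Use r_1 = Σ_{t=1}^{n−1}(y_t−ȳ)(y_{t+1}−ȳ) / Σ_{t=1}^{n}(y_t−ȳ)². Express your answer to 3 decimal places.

Mean ȳ = (1 − 3 + 2 − 13 + 11 − 6 + 1 − 1 + 3)/9 = -0.5556
Numerator Σ_{t=1}^{8}(y_t−ȳ)(y_{t+1}−ȳ) = -259.3086
Denominator Σ(y_t−ȳ)² = 348.2222
r_1 = -259.3086 / 348.2222 = -0.745

-0.745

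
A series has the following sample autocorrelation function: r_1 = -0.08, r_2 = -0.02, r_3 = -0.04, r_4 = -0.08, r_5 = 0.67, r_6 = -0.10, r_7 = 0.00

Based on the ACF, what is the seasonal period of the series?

The largest autocorrelation is r_5 = 0.67; the remaining lags stay at or below 0.00.
The dominant spike at lag 5 indicates a seasonal period of 5.

5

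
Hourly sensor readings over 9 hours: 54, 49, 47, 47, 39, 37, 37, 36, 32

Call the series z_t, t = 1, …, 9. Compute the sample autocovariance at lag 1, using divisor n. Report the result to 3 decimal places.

28.778

Mean z̄ = (54 + 49 + 47 + 47 + 39 + 37 + 37 + 36 + 32)/9 = 42.0000
Σ_{t=1}^{8}(z_t−z̄)(z_{t+1}−z̄) = 259.0000
γ_1 = 259.0000 / 9 = 28.778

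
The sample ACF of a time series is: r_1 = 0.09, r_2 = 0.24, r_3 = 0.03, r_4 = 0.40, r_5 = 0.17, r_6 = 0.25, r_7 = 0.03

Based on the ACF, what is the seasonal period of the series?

4

The largest autocorrelation is r_4 = 0.40; the remaining lags stay at or below 0.25.
The dominant spike at lag 4 indicates a seasonal period of 4.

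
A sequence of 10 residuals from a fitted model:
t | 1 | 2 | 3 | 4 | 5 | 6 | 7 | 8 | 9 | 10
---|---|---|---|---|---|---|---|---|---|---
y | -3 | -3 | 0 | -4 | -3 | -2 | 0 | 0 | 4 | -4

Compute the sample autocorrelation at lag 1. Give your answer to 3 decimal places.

-0.058

Mean ȳ = (-3 − 3 + 0 − 4 − 3 − 2 + 0 + 0 + 4 − 4)/10 = -1.5000
Numerator Σ_{t=1}^{9}(y_t−ȳ)(y_{t+1}−ȳ) = -3.2500
Denominator Σ(y_t−ȳ)² = 56.5000
r_1 = -3.2500 / 56.5000 = -0.058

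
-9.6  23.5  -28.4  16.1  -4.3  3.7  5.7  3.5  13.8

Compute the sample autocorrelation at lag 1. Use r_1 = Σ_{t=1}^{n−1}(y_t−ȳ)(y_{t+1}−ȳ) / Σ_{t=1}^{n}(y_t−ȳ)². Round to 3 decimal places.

Mean ȳ = (-9.6 + 23.5 − 28.4 + 16.1 − 4.3 + 3.7 + 5.7 + 3.5 + 13.8)/9 = 2.6667
Numerator Σ_{t=1}^{8}(y_t−ȳ)(y_{t+1}−ȳ) = -1405.9511
Denominator Σ(y_t−ȳ)² = 1913.5400
r_1 = -1405.9511 / 1913.5400 = -0.735

-0.735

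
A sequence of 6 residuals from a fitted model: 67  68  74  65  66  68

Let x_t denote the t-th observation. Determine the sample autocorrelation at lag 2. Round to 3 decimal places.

Mean x̄ = (67 + 68 + 74 + 65 + 66 + 68)/6 = 68.0000
Deviations from mean: -1.0000, 0.0000, 6.0000, -3.0000, -2.0000, 0.0000
Numerator Σ_{t=1}^{4}(x_t−x̄)(x_{t+2}−x̄) = -18.0000
Denominator Σ(x_t−x̄)² = 50.0000
r_2 = -18.0000 / 50.0000 = -0.360

-0.360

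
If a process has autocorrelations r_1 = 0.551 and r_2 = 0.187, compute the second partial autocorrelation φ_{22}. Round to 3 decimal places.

-0.167

φ_{22} = (r_2 − r_1²) / (1 − r_1²)
r_1² = (0.551)² = 0.303601
Numerator = 0.187 − 0.3036 = -0.1166; denominator = 1 − 0.3036 = 0.6964
φ_{22} = -0.1166 / 0.6964 = -0.167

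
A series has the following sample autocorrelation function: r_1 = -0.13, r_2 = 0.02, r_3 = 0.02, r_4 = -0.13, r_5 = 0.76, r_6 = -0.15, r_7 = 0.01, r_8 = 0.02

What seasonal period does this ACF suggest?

The largest autocorrelation is r_5 = 0.76; the remaining lags stay at or below 0.02.
The dominant spike at lag 5 indicates a seasonal period of 5.

5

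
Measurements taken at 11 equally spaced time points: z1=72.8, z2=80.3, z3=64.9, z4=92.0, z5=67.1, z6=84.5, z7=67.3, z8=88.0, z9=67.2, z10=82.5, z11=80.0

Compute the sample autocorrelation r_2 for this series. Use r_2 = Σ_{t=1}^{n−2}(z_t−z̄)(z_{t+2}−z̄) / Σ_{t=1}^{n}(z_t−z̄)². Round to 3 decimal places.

Mean z̄ = (72.8 + 80.3 + 64.9 + 92.0 + 67.1 + 84.5 + 67.3 + 88.0 + 67.2 + 82.5 + 80.0)/11 = 76.9636
Numerator Σ_{t=1}^{9}(z_t−z̄)(z_{t+2}−z̄) = 637.0064
Denominator Σ(z_t−z̄)² = 904.5655
r_2 = 637.0064 / 904.5655 = 0.704

0.704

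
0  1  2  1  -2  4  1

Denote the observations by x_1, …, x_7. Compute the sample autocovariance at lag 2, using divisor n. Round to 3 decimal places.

Mean x̄ = (0 + 1 + 2 + 1 − 2 + 4 + 1)/7 = 1.0000
Σ_{t=1}^{5}(x_t−x̄)(x_{t+2}−x̄) = -4.0000
γ_2 = -4.0000 / 7 = -0.571

-0.571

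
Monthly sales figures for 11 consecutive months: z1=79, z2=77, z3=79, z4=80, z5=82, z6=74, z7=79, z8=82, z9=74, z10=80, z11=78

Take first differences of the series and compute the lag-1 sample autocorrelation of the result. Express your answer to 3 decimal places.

-0.580

First differences Δz: -2, 2, 1, 2, -8, 5, 3, -8, 6, -2
Mean of differences = -0.1000
Numerator Σ(Δz_t−Δz̄)(Δz_{t+1}−Δz̄) = -124.7100
Denominator Σ(Δz_t−Δz̄)² = 214.9000
r_1(Δz) = -124.7100 / 214.9000 = -0.580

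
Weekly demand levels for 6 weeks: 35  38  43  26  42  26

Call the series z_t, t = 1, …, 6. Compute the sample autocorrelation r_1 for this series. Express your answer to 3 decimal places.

-0.613

Mean z̄ = (35 + 38 + 43 + 26 + 42 + 26)/6 = 35.0000
Numerator Σ_{t=1}^{5}(z_t−z̄)(z_{t+1}−z̄) = -174.0000
Denominator Σ(z_t−z̄)² = 284.0000
r_1 = -174.0000 / 284.0000 = -0.613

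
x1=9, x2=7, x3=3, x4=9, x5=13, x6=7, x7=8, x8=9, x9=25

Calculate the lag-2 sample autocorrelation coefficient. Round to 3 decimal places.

-0.133

Mean x̄ = (9 + 7 + 3 + 9 + 13 + 7 + 8 + 9 + 25)/9 = 10.0000
Σ(x_t−x̄)(x_{t+2}−x̄) = (7.0000) + (3.0000) + (-21.0000) + (3.0000) + (-6.0000) + (3.0000) + (-30.0000) = -41.0000
Denominator Σ(x_t−x̄)² = 308.0000
r_2 = -41.0000 / 308.0000 = -0.133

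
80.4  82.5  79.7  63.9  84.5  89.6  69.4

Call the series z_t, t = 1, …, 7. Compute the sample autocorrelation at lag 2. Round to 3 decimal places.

Mean z̄ = (80.4 + 82.5 + 79.7 + 63.9 + 84.5 + 89.6 + 69.4)/7 = 78.5714
Deviations from mean: 1.8286, 3.9286, 1.1286, -14.6714, 5.9286, 11.0286, -9.1714
Σ(z_t−z̄)(z_{t+2}−z̄) = (2.0637) + (-57.6378) + (6.6908) + (-161.8049) + (-54.3735) = -265.0616
Denominator Σ(z_t−z̄)² = 476.1943
r_2 = -265.0616 / 476.1943 = -0.557

-0.557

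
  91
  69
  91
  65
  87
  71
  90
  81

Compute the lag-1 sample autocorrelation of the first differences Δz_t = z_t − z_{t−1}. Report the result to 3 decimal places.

First differences Δz: -22, 22, -26, 22, -16, 19, -9
Mean of differences = -1.4286
Numerator Σ(Δz_t−Δz̄)(Δz_{t+1}−Δz̄) = -2427.0408
Denominator Σ(Δz_t−Δz̄)² = 2811.7143
r_1(Δz) = -2427.0408 / 2811.7143 = -0.863

-0.863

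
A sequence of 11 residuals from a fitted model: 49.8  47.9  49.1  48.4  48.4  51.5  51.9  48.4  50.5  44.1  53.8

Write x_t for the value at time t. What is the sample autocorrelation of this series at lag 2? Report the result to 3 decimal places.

Mean x̄ = (49.8 + 47.9 + 49.1 + 48.4 + 48.4 + 51.5 + 51.9 + 48.4 + 50.5 + 44.1 + 53.8)/11 = 49.4364
Numerator Σ_{t=1}^{9}(x_t−x̄)(x_{t+2}−x̄) = 7.7801
Denominator Σ(x_t−x̄)² = 64.8055
r_2 = 7.7801 / 64.8055 = 0.120

0.120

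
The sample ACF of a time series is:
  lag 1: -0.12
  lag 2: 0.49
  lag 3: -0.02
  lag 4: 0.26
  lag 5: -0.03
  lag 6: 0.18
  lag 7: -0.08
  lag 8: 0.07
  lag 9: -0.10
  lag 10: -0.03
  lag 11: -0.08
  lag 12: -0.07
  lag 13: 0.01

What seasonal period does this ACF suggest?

2

The largest autocorrelation is r_2 = 0.49, with weaker echoes at lags 4 (0.26) and 6 (0.18); the remaining lags stay at or below 0.07.
The dominant spike at lag 2 indicates a seasonal period of 2.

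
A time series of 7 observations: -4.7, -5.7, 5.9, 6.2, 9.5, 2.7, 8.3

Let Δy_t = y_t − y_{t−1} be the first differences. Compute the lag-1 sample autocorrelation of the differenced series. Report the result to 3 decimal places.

-0.462

First differences Δy: -1.0, 11.6, 0.3, 3.3, -6.8, 5.6
Mean of differences = 2.1667
Numerator Σ(Δy_t−Δȳ)(Δy_{t+1}−Δȳ) = -90.5444
Denominator Σ(Δy_t−Δȳ)² = 195.9733
r_1(Δy) = -90.5444 / 195.9733 = -0.462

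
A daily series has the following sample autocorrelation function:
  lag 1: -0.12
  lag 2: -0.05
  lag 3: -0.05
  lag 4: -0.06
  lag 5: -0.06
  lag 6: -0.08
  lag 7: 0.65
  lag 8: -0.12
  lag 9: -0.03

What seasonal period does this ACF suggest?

The largest autocorrelation is r_7 = 0.65; the remaining lags stay at or below -0.03.
The dominant spike at lag 7 indicates a seasonal period of 7.

7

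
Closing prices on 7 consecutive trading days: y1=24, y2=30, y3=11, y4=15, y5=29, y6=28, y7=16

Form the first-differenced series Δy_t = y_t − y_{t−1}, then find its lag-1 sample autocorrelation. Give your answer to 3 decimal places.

-0.189

First differences Δy: 6, -19, 4, 14, -1, -12
Mean of differences = -1.3333
Numerator Σ(Δy_t−Δȳ)(Δy_{t+1}−Δȳ) = -140.4444
Denominator Σ(Δy_t−Δȳ)² = 743.3333
r_1(Δy) = -140.4444 / 743.3333 = -0.189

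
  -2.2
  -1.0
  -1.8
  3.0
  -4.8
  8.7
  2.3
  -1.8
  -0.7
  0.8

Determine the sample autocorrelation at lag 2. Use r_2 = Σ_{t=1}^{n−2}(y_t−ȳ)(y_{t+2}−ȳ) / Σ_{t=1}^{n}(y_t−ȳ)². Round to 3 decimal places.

Mean ȳ = (-2.2 − 1.0 − 1.8 + 3.0 − 4.8 + 8.7 + 2.3 − 1.8 − 0.7 + 0.8)/10 = 0.2500
Numerator Σ_{t=1}^{8}(y_t−ȳ)(y_{t+2}−ȳ) = 4.4250
Denominator Σ(y_t−ȳ)² = 125.8450
r_2 = 4.4250 / 125.8450 = 0.035

0.035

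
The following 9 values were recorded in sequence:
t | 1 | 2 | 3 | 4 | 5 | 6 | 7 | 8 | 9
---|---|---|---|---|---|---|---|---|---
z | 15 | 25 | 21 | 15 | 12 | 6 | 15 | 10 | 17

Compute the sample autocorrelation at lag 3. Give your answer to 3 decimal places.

-0.336

Mean z̄ = (15 + 25 + 21 + 15 + 12 + 6 + 15 + 10 + 17)/9 = 15.1111
Numerator Σ_{t=1}^{6}(z_t−z̄)(z_{t+3}−z̄) = -85.7037
Denominator Σ(z_t−z̄)² = 254.8889
r_3 = -85.7037 / 254.8889 = -0.336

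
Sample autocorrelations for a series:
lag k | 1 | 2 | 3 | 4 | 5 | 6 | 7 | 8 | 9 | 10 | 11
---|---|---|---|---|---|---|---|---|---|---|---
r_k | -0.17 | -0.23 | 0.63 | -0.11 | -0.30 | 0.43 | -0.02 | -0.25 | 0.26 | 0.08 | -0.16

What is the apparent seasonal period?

The largest autocorrelation is r_3 = 0.63, with weaker echoes at lags 6 (0.43) and 9 (0.26); the remaining lags stay at or below 0.08.
The dominant spike at lag 3 indicates a seasonal period of 3.

3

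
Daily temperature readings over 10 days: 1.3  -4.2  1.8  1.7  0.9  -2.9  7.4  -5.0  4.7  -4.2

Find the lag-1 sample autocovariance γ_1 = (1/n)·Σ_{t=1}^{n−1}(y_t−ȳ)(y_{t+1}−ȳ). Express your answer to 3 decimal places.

-11.342

Mean ȳ = (1.3 − 4.2 + 1.8 + 1.7 + 0.9 − 2.9 + 7.4 − 5.0 + 4.7 − 4.2)/10 = 0.1500
Σ_{t=1}^{9}(y_t−ȳ)(y_{t+1}−ȳ) = -113.4225
γ_1 = -113.4225 / 10 = -11.342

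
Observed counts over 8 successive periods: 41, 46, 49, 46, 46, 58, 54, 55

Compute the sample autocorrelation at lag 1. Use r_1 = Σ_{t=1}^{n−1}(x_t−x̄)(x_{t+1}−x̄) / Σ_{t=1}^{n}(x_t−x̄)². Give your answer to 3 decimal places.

Mean x̄ = (41 + 46 + 49 + 46 + 46 + 58 + 54 + 55)/8 = 49.3750
Σ(x_t−x̄)(x_{t+1}−x̄) = (28.2656) + (1.2656) + (1.2656) + (11.3906) + (-29.1094) + (39.8906) + (26.0156) = 78.9844
Denominator Σ(x_t−x̄)² = 231.8750
r_1 = 78.9844 / 231.8750 = 0.341

0.341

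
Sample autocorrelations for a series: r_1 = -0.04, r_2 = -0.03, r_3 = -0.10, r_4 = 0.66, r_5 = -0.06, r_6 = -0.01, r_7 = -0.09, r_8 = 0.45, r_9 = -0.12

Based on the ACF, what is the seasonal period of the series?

4

The largest autocorrelation is r_4 = 0.66, with a weaker echo at lag 8 (0.45); the remaining lags stay at or below -0.01.
The dominant spike at lag 4 indicates a seasonal period of 4.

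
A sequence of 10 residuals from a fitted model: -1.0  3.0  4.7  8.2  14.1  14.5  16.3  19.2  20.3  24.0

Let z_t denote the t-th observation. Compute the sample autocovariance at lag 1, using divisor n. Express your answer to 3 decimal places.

Mean z̄ = (-1.0 + 3.0 + 4.7 + 8.2 + 14.1 + 14.5 + 16.3 + 19.2 + 20.3 + 24.0)/10 = 12.3300
Σ_{t=1}^{9}(z_t−z̄)(z_{t+1}−z̄) = 407.2521
γ_1 = 407.2521 / 10 = 40.725

40.725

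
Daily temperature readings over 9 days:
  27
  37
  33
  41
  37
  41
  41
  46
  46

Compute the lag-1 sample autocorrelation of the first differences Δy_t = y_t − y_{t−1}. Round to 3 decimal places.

-0.766

First differences Δy: 10, -4, 8, -4, 4, 0, 5, 0
Mean of differences = 2.3750
Numerator Σ(Δy_t−Δȳ)(Δy_{t+1}−Δȳ) = -147.0156
Denominator Σ(Δy_t−Δȳ)² = 191.8750
r_1(Δy) = -147.0156 / 191.8750 = -0.766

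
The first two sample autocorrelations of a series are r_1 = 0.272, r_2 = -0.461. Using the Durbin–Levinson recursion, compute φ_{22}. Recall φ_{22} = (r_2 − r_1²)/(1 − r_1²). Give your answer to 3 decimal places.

φ_{22} = (r_2 − r_1²) / (1 − r_1²)
r_1² = (0.272)² = 0.073984
Numerator = -0.461 − 0.0740 = -0.5350; denominator = 1 − 0.0740 = 0.9260
φ_{22} = -0.5350 / 0.9260 = -0.578

-0.578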